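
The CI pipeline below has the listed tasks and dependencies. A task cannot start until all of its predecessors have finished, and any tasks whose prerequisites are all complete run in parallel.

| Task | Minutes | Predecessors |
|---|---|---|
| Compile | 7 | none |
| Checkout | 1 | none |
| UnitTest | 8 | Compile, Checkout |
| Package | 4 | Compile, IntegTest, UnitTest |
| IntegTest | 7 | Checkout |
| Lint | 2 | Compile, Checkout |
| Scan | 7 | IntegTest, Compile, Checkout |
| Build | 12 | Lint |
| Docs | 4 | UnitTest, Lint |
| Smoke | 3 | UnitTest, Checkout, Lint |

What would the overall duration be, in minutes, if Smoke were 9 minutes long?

24

The binding path is Compile→Lint→Build = 7+2+12 = 21; finish at 21 minutes.
The longest path through Smoke is only 18 minutes, so Smoke has float 3.
New critical path: Compile→UnitTest→Smoke = 7+8+9 = 24 ⇒ 24 minutes.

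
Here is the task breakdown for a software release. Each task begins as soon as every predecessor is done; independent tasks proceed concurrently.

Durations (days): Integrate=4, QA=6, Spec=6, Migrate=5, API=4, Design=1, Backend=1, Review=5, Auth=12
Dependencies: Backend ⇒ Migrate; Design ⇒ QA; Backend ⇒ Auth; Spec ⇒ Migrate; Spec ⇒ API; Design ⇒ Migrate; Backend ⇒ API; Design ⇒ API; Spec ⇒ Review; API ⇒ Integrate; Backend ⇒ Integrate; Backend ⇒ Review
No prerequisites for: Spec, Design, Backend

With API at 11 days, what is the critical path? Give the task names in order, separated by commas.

Spec, API, Integrate

Baseline: Spec→API→Integrate = 6+4+4 = 14 → 14 days.
API lies on that path, so at 11 days the path becomes 21 days.
No other chain overtakes it, so the finish is 21 days.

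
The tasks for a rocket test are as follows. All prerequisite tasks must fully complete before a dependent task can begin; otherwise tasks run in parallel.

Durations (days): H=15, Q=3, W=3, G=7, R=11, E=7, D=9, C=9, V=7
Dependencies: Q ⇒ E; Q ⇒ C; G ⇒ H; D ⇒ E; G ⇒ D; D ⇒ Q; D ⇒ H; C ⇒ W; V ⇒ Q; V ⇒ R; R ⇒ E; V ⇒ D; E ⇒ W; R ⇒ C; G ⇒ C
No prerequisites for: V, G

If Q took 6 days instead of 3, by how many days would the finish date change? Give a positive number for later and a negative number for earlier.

As given, the longest chain is V→D→Q→C→W = 7+9+3+9+3 = 31, so the finish is 31 days.
Q is on the critical path; changing it to 6 makes that path 34 days.
No other chain overtakes it, so the finish is 34 days.
Change in finish: 34 − 31 = +3 days.

3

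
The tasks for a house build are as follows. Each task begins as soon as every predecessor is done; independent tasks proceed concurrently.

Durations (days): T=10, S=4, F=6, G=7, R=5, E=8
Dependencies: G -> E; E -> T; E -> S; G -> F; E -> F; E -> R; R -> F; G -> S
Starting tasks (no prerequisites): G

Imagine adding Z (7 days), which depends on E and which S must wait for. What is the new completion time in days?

Originally the schedule takes 26 days.
With Z inserted, S now waits for max(E, G, Z).
New critical path: G→E→Z→S = 7+8+7+4 = 26 ⇒ 26 days.

26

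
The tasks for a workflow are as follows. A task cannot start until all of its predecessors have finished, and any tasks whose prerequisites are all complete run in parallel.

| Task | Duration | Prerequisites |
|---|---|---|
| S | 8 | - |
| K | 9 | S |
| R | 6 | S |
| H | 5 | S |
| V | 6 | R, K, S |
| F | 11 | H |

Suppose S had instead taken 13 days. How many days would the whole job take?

Critical path before the change: S→H→F = 8+5+11 = 24 giving 24 days.
Since S is critical, the +5 change carries straight to that chain (now 29 days).
That remains the longest chain; total 29 days.

29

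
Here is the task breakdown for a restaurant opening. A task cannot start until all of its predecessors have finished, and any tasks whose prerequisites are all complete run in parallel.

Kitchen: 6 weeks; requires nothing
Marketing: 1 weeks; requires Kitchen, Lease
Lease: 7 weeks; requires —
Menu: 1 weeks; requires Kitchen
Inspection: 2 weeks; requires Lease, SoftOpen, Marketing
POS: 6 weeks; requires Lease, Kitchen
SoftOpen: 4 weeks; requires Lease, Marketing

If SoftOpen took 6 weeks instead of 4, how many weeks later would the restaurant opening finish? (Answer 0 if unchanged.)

As given, the longest chain is Lease→Marketing→SoftOpen→Inspection = 7+1+4+2 = 14, so the finish is 14 weeks.
SoftOpen lies on that path, so at 6 weeks the path becomes 16 weeks.
No other chain overtakes it, so the finish is 16 weeks.
Change in finish: 16 − 14 = +2 weeks.

2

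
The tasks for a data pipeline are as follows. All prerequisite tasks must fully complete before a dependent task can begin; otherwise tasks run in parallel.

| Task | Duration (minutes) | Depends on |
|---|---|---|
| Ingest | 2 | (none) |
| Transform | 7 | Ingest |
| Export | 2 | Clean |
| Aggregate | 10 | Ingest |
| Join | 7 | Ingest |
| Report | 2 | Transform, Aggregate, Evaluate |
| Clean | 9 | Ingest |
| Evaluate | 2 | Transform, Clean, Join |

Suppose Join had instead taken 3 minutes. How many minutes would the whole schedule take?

Critical path before the change: Ingest→Clean→Evaluate→Report = 2+9+2+2 = 15 giving 15 minutes.
Join has 2 minutes of float (longest path through it is 13).
That remains the longest chain; total 15 minutes.

15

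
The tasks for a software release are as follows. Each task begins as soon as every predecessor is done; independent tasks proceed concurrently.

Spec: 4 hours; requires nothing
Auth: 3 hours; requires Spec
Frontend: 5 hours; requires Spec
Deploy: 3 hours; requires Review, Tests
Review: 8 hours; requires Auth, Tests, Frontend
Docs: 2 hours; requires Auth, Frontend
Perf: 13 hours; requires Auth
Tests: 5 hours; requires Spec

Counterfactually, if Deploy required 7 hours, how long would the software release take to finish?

24

Baseline: Spec→Frontend→Review→Deploy = 4+5+8+3 = 20 → 20 hours.
Since Deploy is critical, the +4 change carries straight to that chain (now 24 hours).
That remains the longest chain; total 24 hours.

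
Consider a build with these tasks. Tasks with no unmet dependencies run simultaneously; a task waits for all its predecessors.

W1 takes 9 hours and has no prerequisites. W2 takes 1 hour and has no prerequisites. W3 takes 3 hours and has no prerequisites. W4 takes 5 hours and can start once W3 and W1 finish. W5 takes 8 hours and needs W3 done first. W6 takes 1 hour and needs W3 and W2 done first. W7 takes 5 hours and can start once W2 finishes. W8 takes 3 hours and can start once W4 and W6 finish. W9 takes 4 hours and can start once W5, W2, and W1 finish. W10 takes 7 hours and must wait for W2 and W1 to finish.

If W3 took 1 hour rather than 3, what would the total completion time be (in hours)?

17

Actual critical path: W1→W4→W8 = 9+5+3 = 17 ⇒ 17 hours.
W3 has 2 hours of float (longest path through it is 15).
The critical path is still W1→W4→W8; finish is now 17 hours.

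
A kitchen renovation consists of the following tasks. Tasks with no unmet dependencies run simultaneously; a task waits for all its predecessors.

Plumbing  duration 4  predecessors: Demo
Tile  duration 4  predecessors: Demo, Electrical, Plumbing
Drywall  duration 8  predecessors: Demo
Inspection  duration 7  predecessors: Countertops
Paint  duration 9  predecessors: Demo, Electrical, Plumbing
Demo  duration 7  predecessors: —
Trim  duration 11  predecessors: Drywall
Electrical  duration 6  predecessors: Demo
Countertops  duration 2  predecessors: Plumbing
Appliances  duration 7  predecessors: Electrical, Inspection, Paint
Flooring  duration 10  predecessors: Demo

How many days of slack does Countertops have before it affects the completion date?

Demo→Electrical→Paint→Appliances = 7+6+9+7 = 29 sets the makespan at 29 days.
Longest path through Countertops: 27 days (earliest finish 13, latest finish 15).
Float = 29 − 27 = 2.

2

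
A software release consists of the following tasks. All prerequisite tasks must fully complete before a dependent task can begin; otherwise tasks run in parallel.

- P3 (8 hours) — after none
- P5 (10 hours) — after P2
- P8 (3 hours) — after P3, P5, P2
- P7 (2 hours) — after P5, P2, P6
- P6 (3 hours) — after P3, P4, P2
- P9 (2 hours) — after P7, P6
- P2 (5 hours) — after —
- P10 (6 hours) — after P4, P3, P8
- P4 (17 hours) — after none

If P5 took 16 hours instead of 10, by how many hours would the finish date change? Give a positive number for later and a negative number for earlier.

The binding path is P2→P5→P8→P10 = 5+10+3+6 = 24; finish at 24 hours.
P5 is on the critical path; changing it to 16 makes that path 30 hours.
No other chain overtakes it, so the finish is 30 hours.
Change in finish: 30 − 24 = +6 hours.

6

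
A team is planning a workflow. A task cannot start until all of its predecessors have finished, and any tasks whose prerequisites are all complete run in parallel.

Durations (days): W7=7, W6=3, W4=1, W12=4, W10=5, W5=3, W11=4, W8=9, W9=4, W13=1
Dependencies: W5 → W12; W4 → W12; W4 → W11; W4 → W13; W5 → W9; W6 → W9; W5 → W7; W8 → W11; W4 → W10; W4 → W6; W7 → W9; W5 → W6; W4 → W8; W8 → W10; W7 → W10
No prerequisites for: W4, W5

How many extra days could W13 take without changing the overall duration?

Critical path: W4→W8→W10 = 1+9+5 = 15, so the finish is 15 days.
Longest path through W13: 2 days (earliest finish 2, latest finish 15).
Slack of W13 = 14 − 1 = 13 days.

13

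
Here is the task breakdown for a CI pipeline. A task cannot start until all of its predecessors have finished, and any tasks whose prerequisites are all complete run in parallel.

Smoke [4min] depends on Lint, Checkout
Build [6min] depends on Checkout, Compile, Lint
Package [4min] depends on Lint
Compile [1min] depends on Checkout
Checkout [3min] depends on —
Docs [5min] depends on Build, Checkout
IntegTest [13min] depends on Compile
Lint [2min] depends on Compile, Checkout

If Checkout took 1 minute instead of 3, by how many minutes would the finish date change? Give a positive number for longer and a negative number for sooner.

-2

The binding path is Checkout→Compile→Lint→Build→Docs = 3+1+2+6+5 = 17; finish at 17 minutes.
Checkout lies on that path, so at 1 minute the path becomes 15 minutes.
No other chain overtakes it, so the finish is 15 minutes.
Change in finish: 15 − 17 = -2 minutes.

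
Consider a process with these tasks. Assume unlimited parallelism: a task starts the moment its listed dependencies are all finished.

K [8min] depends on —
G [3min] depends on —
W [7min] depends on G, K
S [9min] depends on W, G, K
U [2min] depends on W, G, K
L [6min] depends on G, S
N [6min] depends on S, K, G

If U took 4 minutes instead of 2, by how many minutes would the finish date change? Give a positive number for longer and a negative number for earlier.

As given, the longest chain is K→W→S→L = 8+7+9+6 = 30, so the finish is 30 minutes.
The longest path through U is only 17 minutes, so U has float 13.
No other chain overtakes it, so the finish is 30 minutes.
Change in finish: 30 − 30 = +0 minutes.

0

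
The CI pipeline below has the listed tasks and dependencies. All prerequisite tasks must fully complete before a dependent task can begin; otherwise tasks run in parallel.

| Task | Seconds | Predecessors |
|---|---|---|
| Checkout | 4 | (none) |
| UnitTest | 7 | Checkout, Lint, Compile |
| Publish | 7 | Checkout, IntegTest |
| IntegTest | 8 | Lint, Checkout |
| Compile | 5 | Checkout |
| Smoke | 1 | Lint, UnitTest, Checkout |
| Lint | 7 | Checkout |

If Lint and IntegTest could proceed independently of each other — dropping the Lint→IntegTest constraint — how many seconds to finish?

Before: longest chain Checkout→Lint→IntegTest→Publish = 4+7+8+7 = 26, finish 26.
Without Lint→IntegTest, IntegTest's earliest start moves from 11 to 4.
After: Checkout→Lint→UnitTest→Smoke = 4+7+7+1 = 19 → 19 seconds.

19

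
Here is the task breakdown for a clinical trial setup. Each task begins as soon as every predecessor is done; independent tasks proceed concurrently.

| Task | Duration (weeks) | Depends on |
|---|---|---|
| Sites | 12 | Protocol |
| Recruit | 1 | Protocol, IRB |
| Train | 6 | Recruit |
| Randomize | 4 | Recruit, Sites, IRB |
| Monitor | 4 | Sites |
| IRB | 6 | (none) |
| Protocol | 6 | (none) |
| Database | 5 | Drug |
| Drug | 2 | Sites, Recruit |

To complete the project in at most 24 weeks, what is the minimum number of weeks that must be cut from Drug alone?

1

Current finish: 25 weeks; target: 24.
Drug is on every critical path, so each week cut from Drug cuts the finish by one (this holds down to a finish of 24).
Need 25 − 24 = 1 week off Drug → Drug becomes 1 week, finish becomes 24.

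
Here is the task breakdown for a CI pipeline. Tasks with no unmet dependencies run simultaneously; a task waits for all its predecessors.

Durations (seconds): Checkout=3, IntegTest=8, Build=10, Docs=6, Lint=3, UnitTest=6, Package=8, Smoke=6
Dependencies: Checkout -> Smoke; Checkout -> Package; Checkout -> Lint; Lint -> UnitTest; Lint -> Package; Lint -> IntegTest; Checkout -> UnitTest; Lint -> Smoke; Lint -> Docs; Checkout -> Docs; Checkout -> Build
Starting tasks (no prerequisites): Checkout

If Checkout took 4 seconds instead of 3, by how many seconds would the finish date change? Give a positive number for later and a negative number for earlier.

The binding path is Checkout→Lint→IntegTest = 3+3+8 = 14; finish at 14 seconds.
Checkout lies on that path, so at 4 seconds the path becomes 15 seconds.
The critical path is still Checkout→Lint→IntegTest; finish is now 15 seconds.
Change in finish: 15 − 14 = +1 seconds.

1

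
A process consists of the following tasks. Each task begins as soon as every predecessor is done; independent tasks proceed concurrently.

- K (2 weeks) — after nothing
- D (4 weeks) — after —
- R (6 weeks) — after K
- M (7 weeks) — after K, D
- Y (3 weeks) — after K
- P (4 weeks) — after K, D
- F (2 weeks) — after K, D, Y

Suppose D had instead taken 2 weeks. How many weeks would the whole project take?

Baseline: D→M = 4+7 = 11 → 11 weeks.
D is on the critical path; changing it to 2 makes that path 9 weeks.
New critical path: K→M = 2+7 = 9 ⇒ 9 weeks.

9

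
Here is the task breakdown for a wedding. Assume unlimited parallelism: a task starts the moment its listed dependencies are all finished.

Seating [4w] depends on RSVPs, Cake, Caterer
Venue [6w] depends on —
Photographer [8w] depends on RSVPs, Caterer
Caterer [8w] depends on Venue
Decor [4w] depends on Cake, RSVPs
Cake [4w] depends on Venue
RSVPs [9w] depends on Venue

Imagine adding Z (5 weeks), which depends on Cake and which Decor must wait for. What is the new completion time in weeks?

23

Originally the project takes 23 weeks.
With Z inserted, Decor now waits for max(Cake, RSVPs, Z).
New critical path: Venue→RSVPs→Photographer = 6+9+8 = 23 ⇒ 23 weeks.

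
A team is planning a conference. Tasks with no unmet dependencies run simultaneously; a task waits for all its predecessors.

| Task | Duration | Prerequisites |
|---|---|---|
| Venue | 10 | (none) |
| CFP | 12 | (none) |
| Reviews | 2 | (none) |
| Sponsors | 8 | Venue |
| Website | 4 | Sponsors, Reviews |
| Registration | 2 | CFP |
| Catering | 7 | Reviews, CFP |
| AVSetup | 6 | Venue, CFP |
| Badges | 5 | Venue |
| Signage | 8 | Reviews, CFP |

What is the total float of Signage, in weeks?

Venue→Sponsors→Website = 10+8+4 = 22 sets the makespan at 22 weeks.
The longest chain containing Signage totals 20 weeks.
Slack of Signage = 14 − 12 = 2 weeks.

2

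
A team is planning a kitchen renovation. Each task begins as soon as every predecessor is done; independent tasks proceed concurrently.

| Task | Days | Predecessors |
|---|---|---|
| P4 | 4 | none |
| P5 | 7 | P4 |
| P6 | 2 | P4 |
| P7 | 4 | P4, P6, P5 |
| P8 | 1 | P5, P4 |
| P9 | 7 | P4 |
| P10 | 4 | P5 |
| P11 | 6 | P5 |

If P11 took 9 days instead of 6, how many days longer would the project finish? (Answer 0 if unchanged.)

Baseline: P4→P5→P11 = 4+7+6 = 17 → 17 days.
P11 is on the critical path; changing it to 9 makes that path 20 days.
The critical path is still P4→P5→P11; finish is now 20 days.
Change in finish: 20 − 17 = +3 days.

3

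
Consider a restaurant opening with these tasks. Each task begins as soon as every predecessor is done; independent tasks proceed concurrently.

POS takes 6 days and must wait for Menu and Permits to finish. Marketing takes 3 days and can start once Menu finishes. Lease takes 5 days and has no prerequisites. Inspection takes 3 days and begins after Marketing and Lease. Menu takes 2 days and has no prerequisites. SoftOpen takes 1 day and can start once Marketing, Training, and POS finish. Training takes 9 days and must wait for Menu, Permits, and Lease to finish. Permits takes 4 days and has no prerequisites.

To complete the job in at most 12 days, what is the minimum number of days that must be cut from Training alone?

3

Current finish: 15 days; target: 12.
Training is on every critical path, so each day cut from Training cuts the finish by one (this holds down to a finish of 11).
Need 15 − 12 = 3 days off Training → Training becomes 6 days, finish becomes 12.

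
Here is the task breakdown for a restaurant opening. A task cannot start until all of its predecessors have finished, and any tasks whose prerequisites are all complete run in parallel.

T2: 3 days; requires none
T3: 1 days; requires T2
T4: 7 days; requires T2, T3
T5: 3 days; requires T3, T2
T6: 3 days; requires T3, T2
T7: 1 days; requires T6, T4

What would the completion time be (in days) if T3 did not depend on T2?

11

Before: longest chain T2→T3→T4→T7 = 3+1+7+1 = 12, finish 12.
Without T2→T3, T3's earliest start moves from 3 to 0.
The longest chain is now T2→T4→T7 = 3+7+1 = 11, so the plan takes 11 days.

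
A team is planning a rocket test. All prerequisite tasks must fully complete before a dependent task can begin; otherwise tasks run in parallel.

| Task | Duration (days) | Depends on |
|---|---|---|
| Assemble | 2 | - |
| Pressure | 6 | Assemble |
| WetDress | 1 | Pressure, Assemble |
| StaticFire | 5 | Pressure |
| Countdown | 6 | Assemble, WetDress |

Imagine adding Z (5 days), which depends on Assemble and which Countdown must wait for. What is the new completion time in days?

Originally the plan takes 15 days.
With Z inserted, Countdown now waits for max(Assemble, WetDress, Z).
New critical path: Assemble→Pressure→WetDress→Countdown = 2+6+1+6 = 15 ⇒ 15 days.

15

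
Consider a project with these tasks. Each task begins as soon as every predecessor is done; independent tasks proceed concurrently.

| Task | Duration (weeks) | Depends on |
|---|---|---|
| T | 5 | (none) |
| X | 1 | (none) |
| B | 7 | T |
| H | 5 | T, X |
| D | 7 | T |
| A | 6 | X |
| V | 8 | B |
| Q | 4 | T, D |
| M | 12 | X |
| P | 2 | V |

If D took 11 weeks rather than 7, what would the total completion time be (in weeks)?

22

Baseline: T→B→V→P = 5+7+8+2 = 22 → 22 weeks.
D has 6 weeks of float (longest path through it is 16).
No other chain overtakes it, so the finish is 22 weeks.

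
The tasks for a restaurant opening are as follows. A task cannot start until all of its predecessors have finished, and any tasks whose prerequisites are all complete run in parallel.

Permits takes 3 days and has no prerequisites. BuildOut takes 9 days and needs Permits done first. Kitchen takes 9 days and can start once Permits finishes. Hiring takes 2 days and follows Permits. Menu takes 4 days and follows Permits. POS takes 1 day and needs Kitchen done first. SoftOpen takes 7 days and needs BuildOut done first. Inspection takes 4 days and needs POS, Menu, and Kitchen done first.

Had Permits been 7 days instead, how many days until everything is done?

23

Baseline: Permits→BuildOut→SoftOpen = 3+9+7 = 19 → 19 days.
Since Permits is critical, the +4 change carries straight to that chain (now 23 days).
No other chain overtakes it, so the finish is 23 days.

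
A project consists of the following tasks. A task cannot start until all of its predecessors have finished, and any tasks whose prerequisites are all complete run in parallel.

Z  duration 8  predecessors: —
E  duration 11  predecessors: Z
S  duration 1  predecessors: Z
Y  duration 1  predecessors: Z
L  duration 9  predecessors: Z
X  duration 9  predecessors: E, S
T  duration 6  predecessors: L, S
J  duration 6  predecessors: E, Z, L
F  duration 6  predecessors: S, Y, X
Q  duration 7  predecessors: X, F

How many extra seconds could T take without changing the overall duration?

18

Critical path: Z→E→X→F→Q = 8+11+9+6+7 = 41, so the finish is 41 seconds.
Longest path through T: 23 seconds (earliest finish 23, latest finish 41).
So T can slip 41 − 23 = 18 seconds.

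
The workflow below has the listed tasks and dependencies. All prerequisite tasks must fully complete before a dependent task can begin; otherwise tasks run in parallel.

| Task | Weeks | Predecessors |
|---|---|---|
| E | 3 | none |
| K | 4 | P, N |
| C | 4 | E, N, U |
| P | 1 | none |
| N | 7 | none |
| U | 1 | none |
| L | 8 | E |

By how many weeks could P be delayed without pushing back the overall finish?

6

The longest chain is E→L = 3+8 = 11; overall finish 11 weeks.
The longest chain containing P totals 5 weeks.
Slack of P = 6 − 0 = 6 weeks.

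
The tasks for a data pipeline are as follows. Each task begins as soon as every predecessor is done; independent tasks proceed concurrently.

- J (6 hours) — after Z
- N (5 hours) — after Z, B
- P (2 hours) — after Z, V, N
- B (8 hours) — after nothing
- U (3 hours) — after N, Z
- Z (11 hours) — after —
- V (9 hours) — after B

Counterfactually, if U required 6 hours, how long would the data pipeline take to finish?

Baseline: Z→N→U = 11+5+3 = 19 → 19 hours.
Since U is critical, the +3 change carries straight to that chain (now 22 hours).
That remains the longest chain; total 22 hours.

22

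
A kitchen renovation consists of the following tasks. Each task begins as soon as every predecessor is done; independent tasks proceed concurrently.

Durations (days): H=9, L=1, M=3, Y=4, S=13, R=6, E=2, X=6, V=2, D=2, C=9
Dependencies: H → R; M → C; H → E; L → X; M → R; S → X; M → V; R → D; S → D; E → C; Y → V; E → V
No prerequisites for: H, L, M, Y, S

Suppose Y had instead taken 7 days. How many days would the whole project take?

20

The binding path is H→E→C = 9+2+9 = 20; finish at 20 days.
Y is off the critical path — its longest chain is 6 days, giving 14 of slack.
No other chain overtakes it, so the finish is 20 days.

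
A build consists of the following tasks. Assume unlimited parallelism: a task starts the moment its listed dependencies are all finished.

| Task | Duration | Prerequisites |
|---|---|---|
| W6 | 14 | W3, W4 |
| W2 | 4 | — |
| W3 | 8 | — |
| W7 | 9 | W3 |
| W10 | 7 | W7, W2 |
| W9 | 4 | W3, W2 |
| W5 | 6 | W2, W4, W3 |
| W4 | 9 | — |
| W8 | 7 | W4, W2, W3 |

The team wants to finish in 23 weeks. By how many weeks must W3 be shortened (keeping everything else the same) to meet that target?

1

Current finish: 24 weeks; target: 23.
W3 is on every critical path, so each week cut from W3 cuts the finish by one (this holds down to a finish of 23).
Need 24 − 23 = 1 week off W3 → W3 becomes 7 weeks, finish becomes 23.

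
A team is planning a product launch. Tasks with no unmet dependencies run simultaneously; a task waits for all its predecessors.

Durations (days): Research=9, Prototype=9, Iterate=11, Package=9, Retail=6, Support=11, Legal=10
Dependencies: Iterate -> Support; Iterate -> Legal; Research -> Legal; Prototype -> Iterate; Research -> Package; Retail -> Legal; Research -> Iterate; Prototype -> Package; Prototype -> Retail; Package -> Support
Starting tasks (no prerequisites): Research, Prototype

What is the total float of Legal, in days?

1

The longest chain is Research→Iterate→Support = 9+11+11 = 31; overall finish 31 days.
Longest path through Legal: 30 days (earliest finish 30, latest finish 31).
Slack of Legal = 21 − 20 = 1 day.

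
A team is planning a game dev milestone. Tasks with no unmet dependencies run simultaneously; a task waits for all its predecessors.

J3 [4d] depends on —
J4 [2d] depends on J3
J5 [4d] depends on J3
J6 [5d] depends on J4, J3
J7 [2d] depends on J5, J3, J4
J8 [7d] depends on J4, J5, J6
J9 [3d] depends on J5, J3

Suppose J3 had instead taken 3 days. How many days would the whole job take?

17

Critical path before the change: J3→J4→J6→J8 = 4+2+5+7 = 18 giving 18 days.
Since J3 is critical, the -1 change carries straight to that chain (now 17 days).
No other chain overtakes it, so the finish is 17 days.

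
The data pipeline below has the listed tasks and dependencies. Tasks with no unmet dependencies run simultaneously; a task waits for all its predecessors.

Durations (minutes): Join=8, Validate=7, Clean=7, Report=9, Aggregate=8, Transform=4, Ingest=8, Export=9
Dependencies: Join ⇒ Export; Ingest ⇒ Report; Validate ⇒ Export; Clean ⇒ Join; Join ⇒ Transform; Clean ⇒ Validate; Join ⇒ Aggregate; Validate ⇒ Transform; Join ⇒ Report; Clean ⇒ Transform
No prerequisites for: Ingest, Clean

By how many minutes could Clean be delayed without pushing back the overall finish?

Critical path: Clean→Join→Export = 7+8+9 = 24, so the finish is 24 minutes.
Clean finishes as early as 7 and must finish by 7.
Float = 24 − 24 = 0.

0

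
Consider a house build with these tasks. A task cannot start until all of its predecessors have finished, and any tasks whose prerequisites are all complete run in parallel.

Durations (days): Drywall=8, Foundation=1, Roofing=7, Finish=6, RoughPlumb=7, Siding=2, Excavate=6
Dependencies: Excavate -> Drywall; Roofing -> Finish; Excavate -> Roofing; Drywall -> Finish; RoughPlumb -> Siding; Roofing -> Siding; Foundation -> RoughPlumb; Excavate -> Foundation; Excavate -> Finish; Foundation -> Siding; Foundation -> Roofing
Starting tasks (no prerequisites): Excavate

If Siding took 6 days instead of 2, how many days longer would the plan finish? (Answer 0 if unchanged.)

Baseline: Excavate→Foundation→Roofing→Finish = 6+1+7+6 = 20 → 20 days.
Siding is off the critical path — its longest chain is 16 days, giving 4 of slack.
Now Excavate→Foundation→Roofing→Siding = 6+1+7+6 = 20 is longest, so the finish becomes 20 days.
Change in finish: 20 − 20 = +0 days.

0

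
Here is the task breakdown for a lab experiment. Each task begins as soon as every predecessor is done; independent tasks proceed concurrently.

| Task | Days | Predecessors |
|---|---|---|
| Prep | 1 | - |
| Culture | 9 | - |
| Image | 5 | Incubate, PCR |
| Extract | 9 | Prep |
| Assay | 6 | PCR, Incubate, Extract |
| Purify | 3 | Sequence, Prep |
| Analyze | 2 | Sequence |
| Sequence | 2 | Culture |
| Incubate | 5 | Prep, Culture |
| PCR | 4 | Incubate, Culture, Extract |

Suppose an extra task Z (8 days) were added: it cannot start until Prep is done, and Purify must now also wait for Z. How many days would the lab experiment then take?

24

Originally the lab experiment takes 24 days.
With Z inserted, Purify now waits for max(Sequence, Prep, Z).
New critical path: Culture→Incubate→PCR→Assay = 9+5+4+6 = 24 ⇒ 24 days.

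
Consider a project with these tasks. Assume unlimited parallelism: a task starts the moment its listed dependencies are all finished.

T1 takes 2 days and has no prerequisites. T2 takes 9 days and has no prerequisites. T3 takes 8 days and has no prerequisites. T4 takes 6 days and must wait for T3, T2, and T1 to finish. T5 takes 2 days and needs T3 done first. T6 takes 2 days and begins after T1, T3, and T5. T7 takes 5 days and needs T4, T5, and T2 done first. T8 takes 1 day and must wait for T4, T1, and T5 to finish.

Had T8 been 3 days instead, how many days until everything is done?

The binding path is T2→T4→T7 = 9+6+5 = 20; finish at 20 days.
The longest path through T8 is only 16 days, so T8 has float 4.
That remains the longest chain; total 20 days.

20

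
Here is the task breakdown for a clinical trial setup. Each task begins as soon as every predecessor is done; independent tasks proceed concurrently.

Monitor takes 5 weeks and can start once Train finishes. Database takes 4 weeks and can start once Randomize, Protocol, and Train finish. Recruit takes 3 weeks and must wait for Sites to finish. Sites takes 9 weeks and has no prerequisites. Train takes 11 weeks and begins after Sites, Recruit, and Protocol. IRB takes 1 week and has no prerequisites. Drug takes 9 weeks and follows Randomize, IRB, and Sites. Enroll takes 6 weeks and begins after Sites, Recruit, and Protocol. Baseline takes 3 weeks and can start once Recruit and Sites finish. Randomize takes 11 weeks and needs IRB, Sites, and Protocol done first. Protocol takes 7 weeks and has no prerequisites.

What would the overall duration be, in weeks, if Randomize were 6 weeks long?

28

Actual critical path: Sites→Randomize→Drug = 9+11+9 = 29 ⇒ 29 weeks.
Randomize is on the critical path; changing it to 6 makes that path 24 weeks.
New critical path: Sites→Recruit→Train→Monitor = 9+3+11+5 = 28 ⇒ 28 weeks.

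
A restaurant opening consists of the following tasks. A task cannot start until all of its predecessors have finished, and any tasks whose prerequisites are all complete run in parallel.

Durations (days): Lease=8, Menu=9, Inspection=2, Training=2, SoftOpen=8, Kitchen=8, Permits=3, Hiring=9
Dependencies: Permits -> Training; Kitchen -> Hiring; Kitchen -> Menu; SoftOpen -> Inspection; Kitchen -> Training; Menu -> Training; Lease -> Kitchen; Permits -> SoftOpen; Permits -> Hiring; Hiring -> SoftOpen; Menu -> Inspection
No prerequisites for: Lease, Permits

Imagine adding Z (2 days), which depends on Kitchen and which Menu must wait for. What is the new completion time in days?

Originally the schedule takes 35 days.
With Z inserted, Menu now waits for max(Kitchen, Z).
New critical path: Lease→Kitchen→Hiring→SoftOpen→Inspection = 8+8+9+8+2 = 35 ⇒ 35 days.

35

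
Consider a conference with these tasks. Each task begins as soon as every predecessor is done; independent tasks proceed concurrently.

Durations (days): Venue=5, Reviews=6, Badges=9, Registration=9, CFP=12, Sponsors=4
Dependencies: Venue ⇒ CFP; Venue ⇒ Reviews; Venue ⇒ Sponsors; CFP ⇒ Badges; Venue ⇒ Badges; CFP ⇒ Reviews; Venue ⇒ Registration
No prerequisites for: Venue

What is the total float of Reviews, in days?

Critical path: Venue→CFP→Badges = 5+12+9 = 26, so the finish is 26 days.
The longest chain containing Reviews totals 23 days.
Slack of Reviews = 20 − 17 = 3 days.

3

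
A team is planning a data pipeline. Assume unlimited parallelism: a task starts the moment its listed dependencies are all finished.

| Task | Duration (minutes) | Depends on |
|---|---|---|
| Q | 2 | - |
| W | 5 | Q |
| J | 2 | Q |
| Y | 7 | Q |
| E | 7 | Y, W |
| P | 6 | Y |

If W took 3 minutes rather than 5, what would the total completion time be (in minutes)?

16

Actual critical path: Q→Y→E = 2+7+7 = 16 ⇒ 16 minutes.
W is off the critical path — its longest chain is 14 minutes, giving 2 of slack.
No other chain overtakes it, so the finish is 16 minutes.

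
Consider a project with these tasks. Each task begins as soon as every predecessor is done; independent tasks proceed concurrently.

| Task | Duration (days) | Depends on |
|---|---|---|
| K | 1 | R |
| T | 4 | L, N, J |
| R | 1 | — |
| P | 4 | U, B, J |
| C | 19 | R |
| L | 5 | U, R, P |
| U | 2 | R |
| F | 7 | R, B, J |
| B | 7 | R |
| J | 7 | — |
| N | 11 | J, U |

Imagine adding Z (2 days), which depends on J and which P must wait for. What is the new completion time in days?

Originally the project takes 22 days.
With Z inserted, P now waits for max(U, B, J, Z).
New critical path: J→Z→P→L→T = 7+2+4+5+4 = 22 ⇒ 22 days.

22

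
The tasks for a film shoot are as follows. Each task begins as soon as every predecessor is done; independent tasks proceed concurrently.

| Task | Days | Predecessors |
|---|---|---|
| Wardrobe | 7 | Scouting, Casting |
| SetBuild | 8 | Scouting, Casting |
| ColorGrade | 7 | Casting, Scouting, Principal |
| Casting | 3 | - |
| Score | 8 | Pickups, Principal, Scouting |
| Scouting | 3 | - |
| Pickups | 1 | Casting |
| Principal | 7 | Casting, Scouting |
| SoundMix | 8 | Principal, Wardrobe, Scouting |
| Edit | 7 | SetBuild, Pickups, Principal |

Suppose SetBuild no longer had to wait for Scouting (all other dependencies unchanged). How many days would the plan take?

Original critical path: Casting→SetBuild→Edit = 3+8+7 = 18 ⇒ 18 days.
Dropping Scouting→SetBuild doesn't change SetBuild's earliest start (3); another predecessor still binds.
The longest chain is now Casting→SetBuild→Edit = 3+8+7 = 18, so the plan takes 18 days.

18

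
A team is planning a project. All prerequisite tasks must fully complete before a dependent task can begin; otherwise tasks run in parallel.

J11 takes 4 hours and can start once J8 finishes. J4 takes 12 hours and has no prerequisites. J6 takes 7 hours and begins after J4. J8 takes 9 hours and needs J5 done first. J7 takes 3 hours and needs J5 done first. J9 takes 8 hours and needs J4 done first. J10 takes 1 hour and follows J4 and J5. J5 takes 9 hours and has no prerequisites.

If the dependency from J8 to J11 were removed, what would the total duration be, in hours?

Before: longest chain J5→J8→J11 = 9+9+4 = 22, finish 22.
Without J8→J11, J11's earliest start moves from 18 to 0.
New critical path: J4→J9 = 12+8 = 20 ⇒ 20 hours.

20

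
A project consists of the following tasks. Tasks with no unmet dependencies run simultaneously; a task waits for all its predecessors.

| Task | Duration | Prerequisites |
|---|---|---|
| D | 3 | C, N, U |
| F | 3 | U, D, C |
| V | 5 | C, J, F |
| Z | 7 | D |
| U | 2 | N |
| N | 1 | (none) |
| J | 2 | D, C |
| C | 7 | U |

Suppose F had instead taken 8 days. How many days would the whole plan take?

Critical path before the change: N→U→C→D→F→V = 1+2+7+3+3+5 = 21 giving 21 days.
F lies on that path, so at 8 days the path becomes 26 days.
The critical path is still N→U→C→D→F→V; finish is now 26 days.

26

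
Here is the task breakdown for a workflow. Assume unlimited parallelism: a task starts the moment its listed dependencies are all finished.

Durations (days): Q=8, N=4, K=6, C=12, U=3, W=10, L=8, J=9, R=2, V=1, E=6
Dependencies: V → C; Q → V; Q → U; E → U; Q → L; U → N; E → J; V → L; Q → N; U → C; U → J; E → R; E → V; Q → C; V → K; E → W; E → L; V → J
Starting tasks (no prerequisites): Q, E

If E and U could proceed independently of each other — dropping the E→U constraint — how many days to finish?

23

Before: longest chain Q→U→C = 8+3+12 = 23, finish 23.
Dropping E→U doesn't change U's earliest start (8); another predecessor still binds.
The longest chain is now Q→U→C = 8+3+12 = 23, so the plan takes 23 days.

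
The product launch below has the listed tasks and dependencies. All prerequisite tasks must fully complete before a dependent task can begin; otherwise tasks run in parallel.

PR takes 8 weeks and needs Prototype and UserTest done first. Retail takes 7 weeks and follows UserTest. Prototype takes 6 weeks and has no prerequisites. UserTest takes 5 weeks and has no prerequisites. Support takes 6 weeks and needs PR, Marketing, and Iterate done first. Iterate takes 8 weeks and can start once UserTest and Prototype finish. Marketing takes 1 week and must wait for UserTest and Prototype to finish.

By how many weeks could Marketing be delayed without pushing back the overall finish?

Prototype→Iterate→Support = 6+8+6 = 20 sets the makespan at 20 weeks.
Longest path through Marketing: 13 weeks (earliest finish 7, latest finish 14).
Slack of Marketing = 13 − 6 = 7 weeks.

7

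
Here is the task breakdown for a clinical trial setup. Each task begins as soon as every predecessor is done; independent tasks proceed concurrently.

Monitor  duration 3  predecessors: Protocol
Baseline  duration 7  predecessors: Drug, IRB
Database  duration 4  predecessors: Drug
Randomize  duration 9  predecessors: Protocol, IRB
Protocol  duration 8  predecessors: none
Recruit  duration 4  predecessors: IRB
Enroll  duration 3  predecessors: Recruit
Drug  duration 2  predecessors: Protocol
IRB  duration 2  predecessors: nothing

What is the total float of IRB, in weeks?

Critical path: Protocol→Randomize = 8+9 = 17, so the finish is 17 weeks.
Longest path through IRB: 11 weeks (earliest finish 2, latest finish 8).
Float = 17 − 11 = 6.

6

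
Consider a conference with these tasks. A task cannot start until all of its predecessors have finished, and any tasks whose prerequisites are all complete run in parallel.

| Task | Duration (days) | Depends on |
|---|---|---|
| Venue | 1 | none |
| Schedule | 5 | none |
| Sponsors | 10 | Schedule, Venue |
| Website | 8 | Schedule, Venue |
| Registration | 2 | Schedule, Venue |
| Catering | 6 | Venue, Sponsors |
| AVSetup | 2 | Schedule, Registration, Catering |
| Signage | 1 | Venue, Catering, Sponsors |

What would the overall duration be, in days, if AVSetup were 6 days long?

Baseline: Schedule→Sponsors→Catering→AVSetup = 5+10+6+2 = 23 → 23 days.
AVSetup lies on that path, so at 6 days the path becomes 27 days.
No other chain overtakes it, so the finish is 27 days.

27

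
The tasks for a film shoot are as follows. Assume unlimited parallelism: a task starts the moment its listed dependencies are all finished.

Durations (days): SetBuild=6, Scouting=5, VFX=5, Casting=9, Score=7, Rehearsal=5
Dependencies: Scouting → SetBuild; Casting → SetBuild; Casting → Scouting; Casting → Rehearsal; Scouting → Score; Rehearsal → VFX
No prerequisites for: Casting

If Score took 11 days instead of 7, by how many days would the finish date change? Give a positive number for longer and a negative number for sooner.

Actual critical path: Casting→Scouting→Score = 9+5+7 = 21 ⇒ 21 days.
Score lies on that path, so at 11 days the path becomes 25 days.
No other chain overtakes it, so the finish is 25 days.
Change in finish: 25 − 21 = +4 days.

4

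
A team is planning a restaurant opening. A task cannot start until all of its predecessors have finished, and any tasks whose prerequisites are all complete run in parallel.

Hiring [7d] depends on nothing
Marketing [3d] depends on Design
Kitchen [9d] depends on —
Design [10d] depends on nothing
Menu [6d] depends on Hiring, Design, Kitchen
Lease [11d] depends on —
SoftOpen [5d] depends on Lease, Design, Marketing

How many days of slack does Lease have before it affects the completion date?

2

The longest chain is Design→Marketing→SoftOpen = 10+3+5 = 18; overall finish 18 days.
Longest path through Lease: 16 days (earliest finish 11, latest finish 13).
Slack of Lease = 2 − 0 = 2 days.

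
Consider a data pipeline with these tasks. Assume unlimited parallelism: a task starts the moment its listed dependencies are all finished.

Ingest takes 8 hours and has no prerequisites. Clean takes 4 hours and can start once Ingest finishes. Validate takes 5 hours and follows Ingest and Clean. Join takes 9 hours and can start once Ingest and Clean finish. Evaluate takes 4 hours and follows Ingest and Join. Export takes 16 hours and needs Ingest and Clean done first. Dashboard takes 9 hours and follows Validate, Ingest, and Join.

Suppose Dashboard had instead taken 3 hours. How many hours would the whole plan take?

28

Critical path before the change: Ingest→Clean→Join→Dashboard = 8+4+9+9 = 30 giving 30 hours.
Dashboard is on the critical path; changing it to 3 makes that path 24 hours.
New critical path: Ingest→Clean→Export = 8+4+16 = 28 ⇒ 28 hours.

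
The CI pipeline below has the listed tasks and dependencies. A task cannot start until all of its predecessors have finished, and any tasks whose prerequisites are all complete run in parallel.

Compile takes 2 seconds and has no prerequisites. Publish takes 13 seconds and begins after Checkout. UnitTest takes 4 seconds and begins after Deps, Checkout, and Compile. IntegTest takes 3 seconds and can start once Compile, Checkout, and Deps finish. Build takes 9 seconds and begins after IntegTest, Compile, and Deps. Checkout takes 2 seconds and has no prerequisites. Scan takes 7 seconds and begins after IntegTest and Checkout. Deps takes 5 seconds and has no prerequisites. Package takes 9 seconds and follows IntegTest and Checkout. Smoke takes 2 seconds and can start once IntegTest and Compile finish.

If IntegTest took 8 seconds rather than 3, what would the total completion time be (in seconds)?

22

The binding path is Deps→IntegTest→Build = 5+3+9 = 17; finish at 17 seconds.
IntegTest is on the critical path; changing it to 8 makes that path 22 seconds.
No other chain overtakes it, so the finish is 22 seconds.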